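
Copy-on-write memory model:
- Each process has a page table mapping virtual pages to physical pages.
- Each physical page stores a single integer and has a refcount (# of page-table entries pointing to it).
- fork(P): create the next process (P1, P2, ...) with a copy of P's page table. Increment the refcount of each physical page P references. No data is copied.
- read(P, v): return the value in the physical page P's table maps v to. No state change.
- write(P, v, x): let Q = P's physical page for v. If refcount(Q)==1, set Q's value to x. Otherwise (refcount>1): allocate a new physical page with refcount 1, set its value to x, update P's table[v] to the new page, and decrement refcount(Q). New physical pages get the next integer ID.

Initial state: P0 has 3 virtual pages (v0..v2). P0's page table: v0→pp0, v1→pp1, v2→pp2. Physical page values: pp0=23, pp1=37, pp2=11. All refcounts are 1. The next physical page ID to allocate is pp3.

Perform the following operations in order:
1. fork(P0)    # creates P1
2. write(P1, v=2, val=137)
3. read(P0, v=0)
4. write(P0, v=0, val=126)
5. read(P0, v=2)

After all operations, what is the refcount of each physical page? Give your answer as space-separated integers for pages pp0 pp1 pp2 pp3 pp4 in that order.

Op 1: fork(P0) -> P1. 3 ppages; refcounts: pp0:2 pp1:2 pp2:2
Op 2: write(P1, v2, 137). refcount(pp2)=2>1 -> COPY to pp3. 4 ppages; refcounts: pp0:2 pp1:2 pp2:1 pp3:1
Op 3: read(P0, v0) -> 23. No state change.
Op 4: write(P0, v0, 126). refcount(pp0)=2>1 -> COPY to pp4. 5 ppages; refcounts: pp0:1 pp1:2 pp2:1 pp3:1 pp4:1
Op 5: read(P0, v2) -> 11. No state change.

Answer: 1 2 1 1 1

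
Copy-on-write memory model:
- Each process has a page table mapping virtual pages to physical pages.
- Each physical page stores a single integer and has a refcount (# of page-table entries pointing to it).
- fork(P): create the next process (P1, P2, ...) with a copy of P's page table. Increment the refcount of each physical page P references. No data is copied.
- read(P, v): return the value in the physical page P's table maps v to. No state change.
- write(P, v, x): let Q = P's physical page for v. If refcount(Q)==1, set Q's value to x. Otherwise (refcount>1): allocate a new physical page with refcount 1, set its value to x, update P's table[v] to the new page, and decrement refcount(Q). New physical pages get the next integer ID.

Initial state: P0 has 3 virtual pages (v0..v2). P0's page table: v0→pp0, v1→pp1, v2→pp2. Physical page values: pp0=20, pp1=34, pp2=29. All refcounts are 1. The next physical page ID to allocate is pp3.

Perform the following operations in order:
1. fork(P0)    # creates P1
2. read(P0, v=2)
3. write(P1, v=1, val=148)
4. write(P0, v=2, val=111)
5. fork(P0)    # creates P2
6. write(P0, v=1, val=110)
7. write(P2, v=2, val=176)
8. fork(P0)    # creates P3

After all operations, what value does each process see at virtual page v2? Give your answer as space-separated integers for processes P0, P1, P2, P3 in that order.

Op 1: fork(P0) -> P1. 3 ppages; refcounts: pp0:2 pp1:2 pp2:2
Op 2: read(P0, v2) -> 29. No state change.
Op 3: write(P1, v1, 148). refcount(pp1)=2>1 -> COPY to pp3. 4 ppages; refcounts: pp0:2 pp1:1 pp2:2 pp3:1
Op 4: write(P0, v2, 111). refcount(pp2)=2>1 -> COPY to pp4. 5 ppages; refcounts: pp0:2 pp1:1 pp2:1 pp3:1 pp4:1
Op 5: fork(P0) -> P2. 5 ppages; refcounts: pp0:3 pp1:2 pp2:1 pp3:1 pp4:2
Op 6: write(P0, v1, 110). refcount(pp1)=2>1 -> COPY to pp5. 6 ppages; refcounts: pp0:3 pp1:1 pp2:1 pp3:1 pp4:2 pp5:1
Op 7: write(P2, v2, 176). refcount(pp4)=2>1 -> COPY to pp6. 7 ppages; refcounts: pp0:3 pp1:1 pp2:1 pp3:1 pp4:1 pp5:1 pp6:1
Op 8: fork(P0) -> P3. 7 ppages; refcounts: pp0:4 pp1:1 pp2:1 pp3:1 pp4:2 pp5:2 pp6:1
P0: v2 -> pp4 = 111
P1: v2 -> pp2 = 29
P2: v2 -> pp6 = 176
P3: v2 -> pp4 = 111

Answer: 111 29 176 111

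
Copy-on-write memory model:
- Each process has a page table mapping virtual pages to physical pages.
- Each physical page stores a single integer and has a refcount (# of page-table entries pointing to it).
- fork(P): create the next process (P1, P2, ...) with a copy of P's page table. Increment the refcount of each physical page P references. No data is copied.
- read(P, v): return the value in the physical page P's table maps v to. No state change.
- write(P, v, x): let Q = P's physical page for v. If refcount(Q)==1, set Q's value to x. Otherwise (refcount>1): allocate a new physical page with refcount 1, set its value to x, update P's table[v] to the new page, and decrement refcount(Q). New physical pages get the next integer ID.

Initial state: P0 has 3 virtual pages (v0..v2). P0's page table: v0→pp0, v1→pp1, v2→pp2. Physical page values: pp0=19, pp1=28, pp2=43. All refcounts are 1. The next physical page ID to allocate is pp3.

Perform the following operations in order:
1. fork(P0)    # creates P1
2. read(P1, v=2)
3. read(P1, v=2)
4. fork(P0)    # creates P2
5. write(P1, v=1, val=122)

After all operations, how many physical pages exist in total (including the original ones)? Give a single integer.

Answer: 4

Derivation:
Op 1: fork(P0) -> P1. 3 ppages; refcounts: pp0:2 pp1:2 pp2:2
Op 2: read(P1, v2) -> 43. No state change.
Op 3: read(P1, v2) -> 43. No state change.
Op 4: fork(P0) -> P2. 3 ppages; refcounts: pp0:3 pp1:3 pp2:3
Op 5: write(P1, v1, 122). refcount(pp1)=3>1 -> COPY to pp3. 4 ppages; refcounts: pp0:3 pp1:2 pp2:3 pp3:1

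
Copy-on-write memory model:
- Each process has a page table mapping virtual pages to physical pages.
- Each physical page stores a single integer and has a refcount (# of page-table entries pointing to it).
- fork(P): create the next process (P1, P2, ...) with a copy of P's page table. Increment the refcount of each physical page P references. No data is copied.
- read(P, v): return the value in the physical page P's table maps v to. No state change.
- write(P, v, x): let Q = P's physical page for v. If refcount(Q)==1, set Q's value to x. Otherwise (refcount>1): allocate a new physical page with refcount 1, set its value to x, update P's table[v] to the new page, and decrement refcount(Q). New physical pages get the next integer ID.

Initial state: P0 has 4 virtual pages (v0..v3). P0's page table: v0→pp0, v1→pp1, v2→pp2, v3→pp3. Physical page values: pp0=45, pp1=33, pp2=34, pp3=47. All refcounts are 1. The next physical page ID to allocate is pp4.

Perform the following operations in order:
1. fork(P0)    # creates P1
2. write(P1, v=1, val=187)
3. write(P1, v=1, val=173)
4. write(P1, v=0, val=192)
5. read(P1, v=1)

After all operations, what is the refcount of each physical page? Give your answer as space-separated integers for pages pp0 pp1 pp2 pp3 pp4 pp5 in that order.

Op 1: fork(P0) -> P1. 4 ppages; refcounts: pp0:2 pp1:2 pp2:2 pp3:2
Op 2: write(P1, v1, 187). refcount(pp1)=2>1 -> COPY to pp4. 5 ppages; refcounts: pp0:2 pp1:1 pp2:2 pp3:2 pp4:1
Op 3: write(P1, v1, 173). refcount(pp4)=1 -> write in place. 5 ppages; refcounts: pp0:2 pp1:1 pp2:2 pp3:2 pp4:1
Op 4: write(P1, v0, 192). refcount(pp0)=2>1 -> COPY to pp5. 6 ppages; refcounts: pp0:1 pp1:1 pp2:2 pp3:2 pp4:1 pp5:1
Op 5: read(P1, v1) -> 173. No state change.

Answer: 1 1 2 2 1 1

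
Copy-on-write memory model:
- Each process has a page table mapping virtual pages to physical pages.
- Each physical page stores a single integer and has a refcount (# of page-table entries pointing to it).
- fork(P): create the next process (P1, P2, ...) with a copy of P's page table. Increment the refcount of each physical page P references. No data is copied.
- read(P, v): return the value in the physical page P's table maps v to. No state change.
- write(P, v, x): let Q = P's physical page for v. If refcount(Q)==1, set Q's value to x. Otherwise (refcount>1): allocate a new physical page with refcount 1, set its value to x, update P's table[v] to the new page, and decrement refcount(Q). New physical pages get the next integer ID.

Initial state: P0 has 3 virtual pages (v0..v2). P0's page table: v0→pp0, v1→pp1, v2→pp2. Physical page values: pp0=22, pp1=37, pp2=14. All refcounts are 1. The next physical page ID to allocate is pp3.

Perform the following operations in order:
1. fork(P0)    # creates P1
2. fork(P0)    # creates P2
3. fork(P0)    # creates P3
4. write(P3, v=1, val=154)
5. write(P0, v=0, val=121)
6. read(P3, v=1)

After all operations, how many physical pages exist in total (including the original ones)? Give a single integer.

Answer: 5

Derivation:
Op 1: fork(P0) -> P1. 3 ppages; refcounts: pp0:2 pp1:2 pp2:2
Op 2: fork(P0) -> P2. 3 ppages; refcounts: pp0:3 pp1:3 pp2:3
Op 3: fork(P0) -> P3. 3 ppages; refcounts: pp0:4 pp1:4 pp2:4
Op 4: write(P3, v1, 154). refcount(pp1)=4>1 -> COPY to pp3. 4 ppages; refcounts: pp0:4 pp1:3 pp2:4 pp3:1
Op 5: write(P0, v0, 121). refcount(pp0)=4>1 -> COPY to pp4. 5 ppages; refcounts: pp0:3 pp1:3 pp2:4 pp3:1 pp4:1
Op 6: read(P3, v1) -> 154. No state change.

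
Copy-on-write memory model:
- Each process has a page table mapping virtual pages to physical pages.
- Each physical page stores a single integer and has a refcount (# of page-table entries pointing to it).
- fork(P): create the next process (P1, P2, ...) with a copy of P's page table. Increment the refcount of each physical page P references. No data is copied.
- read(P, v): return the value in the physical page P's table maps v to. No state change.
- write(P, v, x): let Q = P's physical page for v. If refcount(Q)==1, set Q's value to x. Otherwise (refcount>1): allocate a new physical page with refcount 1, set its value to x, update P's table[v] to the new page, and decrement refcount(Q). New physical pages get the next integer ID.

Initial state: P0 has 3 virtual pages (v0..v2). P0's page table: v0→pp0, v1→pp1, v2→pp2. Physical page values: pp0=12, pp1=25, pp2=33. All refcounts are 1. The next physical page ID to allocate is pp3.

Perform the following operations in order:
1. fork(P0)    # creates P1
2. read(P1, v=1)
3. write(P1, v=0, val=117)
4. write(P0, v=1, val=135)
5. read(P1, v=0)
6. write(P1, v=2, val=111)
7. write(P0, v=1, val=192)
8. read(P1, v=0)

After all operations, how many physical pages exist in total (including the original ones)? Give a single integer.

Op 1: fork(P0) -> P1. 3 ppages; refcounts: pp0:2 pp1:2 pp2:2
Op 2: read(P1, v1) -> 25. No state change.
Op 3: write(P1, v0, 117). refcount(pp0)=2>1 -> COPY to pp3. 4 ppages; refcounts: pp0:1 pp1:2 pp2:2 pp3:1
Op 4: write(P0, v1, 135). refcount(pp1)=2>1 -> COPY to pp4. 5 ppages; refcounts: pp0:1 pp1:1 pp2:2 pp3:1 pp4:1
Op 5: read(P1, v0) -> 117. No state change.
Op 6: write(P1, v2, 111). refcount(pp2)=2>1 -> COPY to pp5. 6 ppages; refcounts: pp0:1 pp1:1 pp2:1 pp3:1 pp4:1 pp5:1
Op 7: write(P0, v1, 192). refcount(pp4)=1 -> write in place. 6 ppages; refcounts: pp0:1 pp1:1 pp2:1 pp3:1 pp4:1 pp5:1
Op 8: read(P1, v0) -> 117. No state change.

Answer: 6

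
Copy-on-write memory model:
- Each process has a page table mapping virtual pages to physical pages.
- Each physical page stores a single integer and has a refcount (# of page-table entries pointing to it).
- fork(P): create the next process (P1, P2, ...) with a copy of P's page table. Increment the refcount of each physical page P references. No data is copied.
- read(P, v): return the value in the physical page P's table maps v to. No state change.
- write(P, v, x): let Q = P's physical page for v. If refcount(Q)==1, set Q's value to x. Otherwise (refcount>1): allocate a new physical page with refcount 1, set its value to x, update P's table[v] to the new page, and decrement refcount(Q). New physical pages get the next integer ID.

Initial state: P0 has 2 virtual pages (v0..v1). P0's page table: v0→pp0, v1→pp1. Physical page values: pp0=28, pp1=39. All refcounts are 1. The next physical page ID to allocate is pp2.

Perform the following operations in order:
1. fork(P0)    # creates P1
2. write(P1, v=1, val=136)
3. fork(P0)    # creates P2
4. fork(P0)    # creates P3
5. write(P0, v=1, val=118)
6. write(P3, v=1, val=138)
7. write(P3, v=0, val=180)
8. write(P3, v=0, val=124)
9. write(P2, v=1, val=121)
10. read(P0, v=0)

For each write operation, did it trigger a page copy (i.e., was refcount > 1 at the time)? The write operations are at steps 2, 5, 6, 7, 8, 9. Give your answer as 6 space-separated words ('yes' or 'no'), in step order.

Op 1: fork(P0) -> P1. 2 ppages; refcounts: pp0:2 pp1:2
Op 2: write(P1, v1, 136). refcount(pp1)=2>1 -> COPY to pp2. 3 ppages; refcounts: pp0:2 pp1:1 pp2:1
Op 3: fork(P0) -> P2. 3 ppages; refcounts: pp0:3 pp1:2 pp2:1
Op 4: fork(P0) -> P3. 3 ppages; refcounts: pp0:4 pp1:3 pp2:1
Op 5: write(P0, v1, 118). refcount(pp1)=3>1 -> COPY to pp3. 4 ppages; refcounts: pp0:4 pp1:2 pp2:1 pp3:1
Op 6: write(P3, v1, 138). refcount(pp1)=2>1 -> COPY to pp4. 5 ppages; refcounts: pp0:4 pp1:1 pp2:1 pp3:1 pp4:1
Op 7: write(P3, v0, 180). refcount(pp0)=4>1 -> COPY to pp5. 6 ppages; refcounts: pp0:3 pp1:1 pp2:1 pp3:1 pp4:1 pp5:1
Op 8: write(P3, v0, 124). refcount(pp5)=1 -> write in place. 6 ppages; refcounts: pp0:3 pp1:1 pp2:1 pp3:1 pp4:1 pp5:1
Op 9: write(P2, v1, 121). refcount(pp1)=1 -> write in place. 6 ppages; refcounts: pp0:3 pp1:1 pp2:1 pp3:1 pp4:1 pp5:1
Op 10: read(P0, v0) -> 28. No state change.

yes yes yes yes no no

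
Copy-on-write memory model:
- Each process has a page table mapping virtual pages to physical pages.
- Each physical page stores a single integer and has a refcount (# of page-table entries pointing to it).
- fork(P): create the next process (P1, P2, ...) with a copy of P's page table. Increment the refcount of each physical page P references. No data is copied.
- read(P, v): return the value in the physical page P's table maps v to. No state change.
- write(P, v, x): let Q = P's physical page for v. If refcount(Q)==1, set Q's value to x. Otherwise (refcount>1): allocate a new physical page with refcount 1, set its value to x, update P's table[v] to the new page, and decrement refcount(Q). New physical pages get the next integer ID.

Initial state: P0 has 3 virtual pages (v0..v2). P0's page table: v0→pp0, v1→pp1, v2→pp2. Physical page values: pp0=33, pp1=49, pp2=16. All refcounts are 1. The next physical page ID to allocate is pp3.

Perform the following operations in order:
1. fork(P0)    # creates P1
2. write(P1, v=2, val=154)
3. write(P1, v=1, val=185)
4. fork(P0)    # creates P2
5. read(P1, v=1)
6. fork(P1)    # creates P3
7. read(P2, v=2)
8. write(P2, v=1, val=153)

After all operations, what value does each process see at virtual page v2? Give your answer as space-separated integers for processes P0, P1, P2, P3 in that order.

Answer: 16 154 16 154

Derivation:
Op 1: fork(P0) -> P1. 3 ppages; refcounts: pp0:2 pp1:2 pp2:2
Op 2: write(P1, v2, 154). refcount(pp2)=2>1 -> COPY to pp3. 4 ppages; refcounts: pp0:2 pp1:2 pp2:1 pp3:1
Op 3: write(P1, v1, 185). refcount(pp1)=2>1 -> COPY to pp4. 5 ppages; refcounts: pp0:2 pp1:1 pp2:1 pp3:1 pp4:1
Op 4: fork(P0) -> P2. 5 ppages; refcounts: pp0:3 pp1:2 pp2:2 pp3:1 pp4:1
Op 5: read(P1, v1) -> 185. No state change.
Op 6: fork(P1) -> P3. 5 ppages; refcounts: pp0:4 pp1:2 pp2:2 pp3:2 pp4:2
Op 7: read(P2, v2) -> 16. No state change.
Op 8: write(P2, v1, 153). refcount(pp1)=2>1 -> COPY to pp5. 6 ppages; refcounts: pp0:4 pp1:1 pp2:2 pp3:2 pp4:2 pp5:1
P0: v2 -> pp2 = 16
P1: v2 -> pp3 = 154
P2: v2 -> pp2 = 16
P3: v2 -> pp3 = 154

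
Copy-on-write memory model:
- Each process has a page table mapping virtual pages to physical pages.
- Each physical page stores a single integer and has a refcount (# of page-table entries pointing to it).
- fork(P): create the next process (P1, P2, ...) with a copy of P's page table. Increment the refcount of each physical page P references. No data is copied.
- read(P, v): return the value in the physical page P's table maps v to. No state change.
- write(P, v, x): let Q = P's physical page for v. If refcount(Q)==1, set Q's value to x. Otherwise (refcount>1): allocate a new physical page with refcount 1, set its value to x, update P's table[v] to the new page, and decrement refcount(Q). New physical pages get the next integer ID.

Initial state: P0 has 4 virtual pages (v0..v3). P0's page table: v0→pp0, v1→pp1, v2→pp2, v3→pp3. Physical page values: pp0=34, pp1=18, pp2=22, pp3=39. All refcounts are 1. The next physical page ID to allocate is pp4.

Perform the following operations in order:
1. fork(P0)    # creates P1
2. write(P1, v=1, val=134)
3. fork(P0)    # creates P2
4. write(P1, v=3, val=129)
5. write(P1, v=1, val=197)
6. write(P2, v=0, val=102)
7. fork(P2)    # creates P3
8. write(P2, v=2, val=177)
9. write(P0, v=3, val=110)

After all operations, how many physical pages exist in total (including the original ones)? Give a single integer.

Op 1: fork(P0) -> P1. 4 ppages; refcounts: pp0:2 pp1:2 pp2:2 pp3:2
Op 2: write(P1, v1, 134). refcount(pp1)=2>1 -> COPY to pp4. 5 ppages; refcounts: pp0:2 pp1:1 pp2:2 pp3:2 pp4:1
Op 3: fork(P0) -> P2. 5 ppages; refcounts: pp0:3 pp1:2 pp2:3 pp3:3 pp4:1
Op 4: write(P1, v3, 129). refcount(pp3)=3>1 -> COPY to pp5. 6 ppages; refcounts: pp0:3 pp1:2 pp2:3 pp3:2 pp4:1 pp5:1
Op 5: write(P1, v1, 197). refcount(pp4)=1 -> write in place. 6 ppages; refcounts: pp0:3 pp1:2 pp2:3 pp3:2 pp4:1 pp5:1
Op 6: write(P2, v0, 102). refcount(pp0)=3>1 -> COPY to pp6. 7 ppages; refcounts: pp0:2 pp1:2 pp2:3 pp3:2 pp4:1 pp5:1 pp6:1
Op 7: fork(P2) -> P3. 7 ppages; refcounts: pp0:2 pp1:3 pp2:4 pp3:3 pp4:1 pp5:1 pp6:2
Op 8: write(P2, v2, 177). refcount(pp2)=4>1 -> COPY to pp7. 8 ppages; refcounts: pp0:2 pp1:3 pp2:3 pp3:3 pp4:1 pp5:1 pp6:2 pp7:1
Op 9: write(P0, v3, 110). refcount(pp3)=3>1 -> COPY to pp8. 9 ppages; refcounts: pp0:2 pp1:3 pp2:3 pp3:2 pp4:1 pp5:1 pp6:2 pp7:1 pp8:1

Answer: 9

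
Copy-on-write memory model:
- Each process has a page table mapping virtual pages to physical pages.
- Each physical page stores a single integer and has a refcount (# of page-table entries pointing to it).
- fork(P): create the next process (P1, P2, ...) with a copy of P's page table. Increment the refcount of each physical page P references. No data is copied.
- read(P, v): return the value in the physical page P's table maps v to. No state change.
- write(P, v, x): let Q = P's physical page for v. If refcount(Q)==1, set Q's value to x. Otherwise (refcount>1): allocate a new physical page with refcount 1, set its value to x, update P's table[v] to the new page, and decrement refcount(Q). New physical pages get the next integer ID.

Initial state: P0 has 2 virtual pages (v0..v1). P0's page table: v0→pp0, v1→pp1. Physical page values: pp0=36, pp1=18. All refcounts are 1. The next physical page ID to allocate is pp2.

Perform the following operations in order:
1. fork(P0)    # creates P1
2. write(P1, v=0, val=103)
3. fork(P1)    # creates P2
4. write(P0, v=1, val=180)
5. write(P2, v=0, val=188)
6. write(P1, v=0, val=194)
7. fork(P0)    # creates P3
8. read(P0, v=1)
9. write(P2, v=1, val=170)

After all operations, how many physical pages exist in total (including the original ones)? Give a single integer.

Op 1: fork(P0) -> P1. 2 ppages; refcounts: pp0:2 pp1:2
Op 2: write(P1, v0, 103). refcount(pp0)=2>1 -> COPY to pp2. 3 ppages; refcounts: pp0:1 pp1:2 pp2:1
Op 3: fork(P1) -> P2. 3 ppages; refcounts: pp0:1 pp1:3 pp2:2
Op 4: write(P0, v1, 180). refcount(pp1)=3>1 -> COPY to pp3. 4 ppages; refcounts: pp0:1 pp1:2 pp2:2 pp3:1
Op 5: write(P2, v0, 188). refcount(pp2)=2>1 -> COPY to pp4. 5 ppages; refcounts: pp0:1 pp1:2 pp2:1 pp3:1 pp4:1
Op 6: write(P1, v0, 194). refcount(pp2)=1 -> write in place. 5 ppages; refcounts: pp0:1 pp1:2 pp2:1 pp3:1 pp4:1
Op 7: fork(P0) -> P3. 5 ppages; refcounts: pp0:2 pp1:2 pp2:1 pp3:2 pp4:1
Op 8: read(P0, v1) -> 180. No state change.
Op 9: write(P2, v1, 170). refcount(pp1)=2>1 -> COPY to pp5. 6 ppages; refcounts: pp0:2 pp1:1 pp2:1 pp3:2 pp4:1 pp5:1

Answer: 6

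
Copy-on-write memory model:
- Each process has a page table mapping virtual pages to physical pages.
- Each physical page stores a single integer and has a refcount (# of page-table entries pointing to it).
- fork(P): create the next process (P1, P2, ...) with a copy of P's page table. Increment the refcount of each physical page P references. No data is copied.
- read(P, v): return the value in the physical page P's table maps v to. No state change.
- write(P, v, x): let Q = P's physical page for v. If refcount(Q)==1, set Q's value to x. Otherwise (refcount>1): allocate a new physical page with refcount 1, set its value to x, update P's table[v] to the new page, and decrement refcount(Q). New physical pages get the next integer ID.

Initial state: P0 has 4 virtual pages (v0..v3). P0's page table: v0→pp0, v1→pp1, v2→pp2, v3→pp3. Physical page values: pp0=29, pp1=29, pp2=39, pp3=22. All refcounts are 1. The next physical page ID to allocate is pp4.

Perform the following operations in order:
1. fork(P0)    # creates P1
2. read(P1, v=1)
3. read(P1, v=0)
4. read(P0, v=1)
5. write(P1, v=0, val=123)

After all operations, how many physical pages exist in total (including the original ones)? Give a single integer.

Answer: 5

Derivation:
Op 1: fork(P0) -> P1. 4 ppages; refcounts: pp0:2 pp1:2 pp2:2 pp3:2
Op 2: read(P1, v1) -> 29. No state change.
Op 3: read(P1, v0) -> 29. No state change.
Op 4: read(P0, v1) -> 29. No state change.
Op 5: write(P1, v0, 123). refcount(pp0)=2>1 -> COPY to pp4. 5 ppages; refcounts: pp0:1 pp1:2 pp2:2 pp3:2 pp4:1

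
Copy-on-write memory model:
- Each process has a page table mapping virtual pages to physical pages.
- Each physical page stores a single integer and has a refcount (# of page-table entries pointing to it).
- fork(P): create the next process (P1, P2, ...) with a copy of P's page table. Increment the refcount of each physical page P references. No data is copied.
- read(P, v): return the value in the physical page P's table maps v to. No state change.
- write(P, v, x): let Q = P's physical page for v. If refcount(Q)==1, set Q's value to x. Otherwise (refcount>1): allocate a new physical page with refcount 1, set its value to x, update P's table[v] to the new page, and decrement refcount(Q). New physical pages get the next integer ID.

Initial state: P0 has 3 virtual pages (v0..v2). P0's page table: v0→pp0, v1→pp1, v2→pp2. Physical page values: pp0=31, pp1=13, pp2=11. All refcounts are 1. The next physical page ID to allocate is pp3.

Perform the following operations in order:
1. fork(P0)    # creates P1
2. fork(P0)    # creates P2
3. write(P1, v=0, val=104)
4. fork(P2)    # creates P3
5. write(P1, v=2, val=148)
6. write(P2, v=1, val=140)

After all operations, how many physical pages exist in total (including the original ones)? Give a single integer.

Answer: 6

Derivation:
Op 1: fork(P0) -> P1. 3 ppages; refcounts: pp0:2 pp1:2 pp2:2
Op 2: fork(P0) -> P2. 3 ppages; refcounts: pp0:3 pp1:3 pp2:3
Op 3: write(P1, v0, 104). refcount(pp0)=3>1 -> COPY to pp3. 4 ppages; refcounts: pp0:2 pp1:3 pp2:3 pp3:1
Op 4: fork(P2) -> P3. 4 ppages; refcounts: pp0:3 pp1:4 pp2:4 pp3:1
Op 5: write(P1, v2, 148). refcount(pp2)=4>1 -> COPY to pp4. 5 ppages; refcounts: pp0:3 pp1:4 pp2:3 pp3:1 pp4:1
Op 6: write(P2, v1, 140). refcount(pp1)=4>1 -> COPY to pp5. 6 ppages; refcounts: pp0:3 pp1:3 pp2:3 pp3:1 pp4:1 pp5:1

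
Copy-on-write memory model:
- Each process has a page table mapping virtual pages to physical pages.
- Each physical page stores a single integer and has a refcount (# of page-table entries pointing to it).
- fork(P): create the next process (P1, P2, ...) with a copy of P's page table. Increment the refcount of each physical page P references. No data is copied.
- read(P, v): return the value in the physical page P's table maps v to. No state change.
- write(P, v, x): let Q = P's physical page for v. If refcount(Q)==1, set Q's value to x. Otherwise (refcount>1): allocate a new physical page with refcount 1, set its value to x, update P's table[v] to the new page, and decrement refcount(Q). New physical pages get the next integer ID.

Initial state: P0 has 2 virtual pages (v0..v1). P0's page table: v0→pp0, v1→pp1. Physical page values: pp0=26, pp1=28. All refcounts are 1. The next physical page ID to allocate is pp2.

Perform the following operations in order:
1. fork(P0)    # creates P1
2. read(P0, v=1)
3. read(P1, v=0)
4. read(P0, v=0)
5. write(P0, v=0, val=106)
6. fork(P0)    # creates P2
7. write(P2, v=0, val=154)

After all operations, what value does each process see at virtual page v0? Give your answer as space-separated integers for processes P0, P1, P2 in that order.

Op 1: fork(P0) -> P1. 2 ppages; refcounts: pp0:2 pp1:2
Op 2: read(P0, v1) -> 28. No state change.
Op 3: read(P1, v0) -> 26. No state change.
Op 4: read(P0, v0) -> 26. No state change.
Op 5: write(P0, v0, 106). refcount(pp0)=2>1 -> COPY to pp2. 3 ppages; refcounts: pp0:1 pp1:2 pp2:1
Op 6: fork(P0) -> P2. 3 ppages; refcounts: pp0:1 pp1:3 pp2:2
Op 7: write(P2, v0, 154). refcount(pp2)=2>1 -> COPY to pp3. 4 ppages; refcounts: pp0:1 pp1:3 pp2:1 pp3:1
P0: v0 -> pp2 = 106
P1: v0 -> pp0 = 26
P2: v0 -> pp3 = 154

Answer: 106 26 154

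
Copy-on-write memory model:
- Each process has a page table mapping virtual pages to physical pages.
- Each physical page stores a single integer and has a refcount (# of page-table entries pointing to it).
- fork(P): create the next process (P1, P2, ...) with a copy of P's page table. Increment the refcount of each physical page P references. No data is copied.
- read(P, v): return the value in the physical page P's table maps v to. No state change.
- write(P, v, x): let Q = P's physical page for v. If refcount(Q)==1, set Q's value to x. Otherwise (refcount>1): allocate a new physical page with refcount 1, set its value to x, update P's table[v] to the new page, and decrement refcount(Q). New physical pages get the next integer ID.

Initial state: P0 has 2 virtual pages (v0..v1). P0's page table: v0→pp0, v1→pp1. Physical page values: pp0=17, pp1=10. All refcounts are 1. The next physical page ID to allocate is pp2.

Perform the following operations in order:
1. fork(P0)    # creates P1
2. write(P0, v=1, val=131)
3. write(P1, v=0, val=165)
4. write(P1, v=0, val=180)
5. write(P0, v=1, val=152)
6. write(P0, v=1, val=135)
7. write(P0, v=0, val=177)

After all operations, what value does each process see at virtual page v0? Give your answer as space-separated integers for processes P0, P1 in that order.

Op 1: fork(P0) -> P1. 2 ppages; refcounts: pp0:2 pp1:2
Op 2: write(P0, v1, 131). refcount(pp1)=2>1 -> COPY to pp2. 3 ppages; refcounts: pp0:2 pp1:1 pp2:1
Op 3: write(P1, v0, 165). refcount(pp0)=2>1 -> COPY to pp3. 4 ppages; refcounts: pp0:1 pp1:1 pp2:1 pp3:1
Op 4: write(P1, v0, 180). refcount(pp3)=1 -> write in place. 4 ppages; refcounts: pp0:1 pp1:1 pp2:1 pp3:1
Op 5: write(P0, v1, 152). refcount(pp2)=1 -> write in place. 4 ppages; refcounts: pp0:1 pp1:1 pp2:1 pp3:1
Op 6: write(P0, v1, 135). refcount(pp2)=1 -> write in place. 4 ppages; refcounts: pp0:1 pp1:1 pp2:1 pp3:1
Op 7: write(P0, v0, 177). refcount(pp0)=1 -> write in place. 4 ppages; refcounts: pp0:1 pp1:1 pp2:1 pp3:1
P0: v0 -> pp0 = 177
P1: v0 -> pp3 = 180

Answer: 177 180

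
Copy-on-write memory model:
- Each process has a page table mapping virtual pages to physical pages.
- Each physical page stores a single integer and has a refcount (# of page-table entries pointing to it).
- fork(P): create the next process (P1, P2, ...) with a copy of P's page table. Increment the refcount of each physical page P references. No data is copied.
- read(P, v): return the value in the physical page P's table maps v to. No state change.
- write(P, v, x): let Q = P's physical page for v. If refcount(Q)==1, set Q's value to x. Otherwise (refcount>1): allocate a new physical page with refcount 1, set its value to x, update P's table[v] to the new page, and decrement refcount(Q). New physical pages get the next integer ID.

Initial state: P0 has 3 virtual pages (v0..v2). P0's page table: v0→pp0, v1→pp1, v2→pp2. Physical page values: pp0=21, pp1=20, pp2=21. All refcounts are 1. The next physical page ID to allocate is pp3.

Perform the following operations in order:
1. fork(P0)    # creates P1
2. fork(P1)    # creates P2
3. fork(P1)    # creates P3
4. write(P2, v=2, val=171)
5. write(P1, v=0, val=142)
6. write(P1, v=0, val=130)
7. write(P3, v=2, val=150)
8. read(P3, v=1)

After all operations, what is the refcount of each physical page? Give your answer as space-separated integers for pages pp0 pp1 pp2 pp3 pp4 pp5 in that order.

Op 1: fork(P0) -> P1. 3 ppages; refcounts: pp0:2 pp1:2 pp2:2
Op 2: fork(P1) -> P2. 3 ppages; refcounts: pp0:3 pp1:3 pp2:3
Op 3: fork(P1) -> P3. 3 ppages; refcounts: pp0:4 pp1:4 pp2:4
Op 4: write(P2, v2, 171). refcount(pp2)=4>1 -> COPY to pp3. 4 ppages; refcounts: pp0:4 pp1:4 pp2:3 pp3:1
Op 5: write(P1, v0, 142). refcount(pp0)=4>1 -> COPY to pp4. 5 ppages; refcounts: pp0:3 pp1:4 pp2:3 pp3:1 pp4:1
Op 6: write(P1, v0, 130). refcount(pp4)=1 -> write in place. 5 ppages; refcounts: pp0:3 pp1:4 pp2:3 pp3:1 pp4:1
Op 7: write(P3, v2, 150). refcount(pp2)=3>1 -> COPY to pp5. 6 ppages; refcounts: pp0:3 pp1:4 pp2:2 pp3:1 pp4:1 pp5:1
Op 8: read(P3, v1) -> 20. No state change.

Answer: 3 4 2 1 1 1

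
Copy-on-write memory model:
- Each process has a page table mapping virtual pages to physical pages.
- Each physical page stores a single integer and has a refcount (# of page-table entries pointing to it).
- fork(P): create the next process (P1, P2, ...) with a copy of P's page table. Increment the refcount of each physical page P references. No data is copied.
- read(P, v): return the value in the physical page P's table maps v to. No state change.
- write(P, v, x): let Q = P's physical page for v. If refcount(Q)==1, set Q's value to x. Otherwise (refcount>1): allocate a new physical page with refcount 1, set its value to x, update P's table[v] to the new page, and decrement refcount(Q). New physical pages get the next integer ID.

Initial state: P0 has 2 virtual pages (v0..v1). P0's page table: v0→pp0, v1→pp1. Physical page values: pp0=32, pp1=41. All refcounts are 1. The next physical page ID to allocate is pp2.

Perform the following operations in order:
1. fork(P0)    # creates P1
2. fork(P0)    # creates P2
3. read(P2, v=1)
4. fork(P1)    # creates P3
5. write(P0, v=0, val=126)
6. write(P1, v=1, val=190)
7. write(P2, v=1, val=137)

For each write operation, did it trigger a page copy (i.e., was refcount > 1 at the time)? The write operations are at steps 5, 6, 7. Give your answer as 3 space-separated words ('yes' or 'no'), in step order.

Op 1: fork(P0) -> P1. 2 ppages; refcounts: pp0:2 pp1:2
Op 2: fork(P0) -> P2. 2 ppages; refcounts: pp0:3 pp1:3
Op 3: read(P2, v1) -> 41. No state change.
Op 4: fork(P1) -> P3. 2 ppages; refcounts: pp0:4 pp1:4
Op 5: write(P0, v0, 126). refcount(pp0)=4>1 -> COPY to pp2. 3 ppages; refcounts: pp0:3 pp1:4 pp2:1
Op 6: write(P1, v1, 190). refcount(pp1)=4>1 -> COPY to pp3. 4 ppages; refcounts: pp0:3 pp1:3 pp2:1 pp3:1
Op 7: write(P2, v1, 137). refcount(pp1)=3>1 -> COPY to pp4. 5 ppages; refcounts: pp0:3 pp1:2 pp2:1 pp3:1 pp4:1

yes yes yes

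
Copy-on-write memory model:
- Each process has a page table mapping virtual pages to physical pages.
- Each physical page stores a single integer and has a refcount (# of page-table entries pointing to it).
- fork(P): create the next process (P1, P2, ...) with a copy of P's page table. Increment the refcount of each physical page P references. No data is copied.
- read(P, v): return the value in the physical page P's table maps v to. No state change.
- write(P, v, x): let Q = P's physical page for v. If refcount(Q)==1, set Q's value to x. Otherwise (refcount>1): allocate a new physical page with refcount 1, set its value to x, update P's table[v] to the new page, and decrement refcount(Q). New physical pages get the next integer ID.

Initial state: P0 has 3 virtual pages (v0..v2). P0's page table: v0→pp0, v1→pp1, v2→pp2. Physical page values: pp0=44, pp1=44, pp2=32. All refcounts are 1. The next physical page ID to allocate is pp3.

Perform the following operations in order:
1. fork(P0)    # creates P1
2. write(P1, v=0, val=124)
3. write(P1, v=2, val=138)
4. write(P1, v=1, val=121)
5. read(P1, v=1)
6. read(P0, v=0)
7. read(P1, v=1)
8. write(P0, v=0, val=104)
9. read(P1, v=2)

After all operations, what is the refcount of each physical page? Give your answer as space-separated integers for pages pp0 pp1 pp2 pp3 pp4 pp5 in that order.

Op 1: fork(P0) -> P1. 3 ppages; refcounts: pp0:2 pp1:2 pp2:2
Op 2: write(P1, v0, 124). refcount(pp0)=2>1 -> COPY to pp3. 4 ppages; refcounts: pp0:1 pp1:2 pp2:2 pp3:1
Op 3: write(P1, v2, 138). refcount(pp2)=2>1 -> COPY to pp4. 5 ppages; refcounts: pp0:1 pp1:2 pp2:1 pp3:1 pp4:1
Op 4: write(P1, v1, 121). refcount(pp1)=2>1 -> COPY to pp5. 6 ppages; refcounts: pp0:1 pp1:1 pp2:1 pp3:1 pp4:1 pp5:1
Op 5: read(P1, v1) -> 121. No state change.
Op 6: read(P0, v0) -> 44. No state change.
Op 7: read(P1, v1) -> 121. No state change.
Op 8: write(P0, v0, 104). refcount(pp0)=1 -> write in place. 6 ppages; refcounts: pp0:1 pp1:1 pp2:1 pp3:1 pp4:1 pp5:1
Op 9: read(P1, v2) -> 138. No state change.

Answer: 1 1 1 1 1 1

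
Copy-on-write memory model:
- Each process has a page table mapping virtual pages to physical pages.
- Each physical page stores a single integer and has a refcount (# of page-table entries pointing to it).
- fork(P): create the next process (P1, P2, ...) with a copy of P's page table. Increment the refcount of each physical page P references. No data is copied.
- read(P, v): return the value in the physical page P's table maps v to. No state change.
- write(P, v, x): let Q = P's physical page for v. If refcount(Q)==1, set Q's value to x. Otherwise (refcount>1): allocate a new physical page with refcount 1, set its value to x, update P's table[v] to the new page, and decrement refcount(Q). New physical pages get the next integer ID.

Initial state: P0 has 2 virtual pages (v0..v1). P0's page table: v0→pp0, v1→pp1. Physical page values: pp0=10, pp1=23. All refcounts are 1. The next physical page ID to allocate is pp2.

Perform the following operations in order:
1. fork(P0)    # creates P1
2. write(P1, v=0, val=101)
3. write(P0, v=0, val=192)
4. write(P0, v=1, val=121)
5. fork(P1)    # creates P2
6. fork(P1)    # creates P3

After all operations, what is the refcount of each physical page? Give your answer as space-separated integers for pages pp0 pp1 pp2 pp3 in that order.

Op 1: fork(P0) -> P1. 2 ppages; refcounts: pp0:2 pp1:2
Op 2: write(P1, v0, 101). refcount(pp0)=2>1 -> COPY to pp2. 3 ppages; refcounts: pp0:1 pp1:2 pp2:1
Op 3: write(P0, v0, 192). refcount(pp0)=1 -> write in place. 3 ppages; refcounts: pp0:1 pp1:2 pp2:1
Op 4: write(P0, v1, 121). refcount(pp1)=2>1 -> COPY to pp3. 4 ppages; refcounts: pp0:1 pp1:1 pp2:1 pp3:1
Op 5: fork(P1) -> P2. 4 ppages; refcounts: pp0:1 pp1:2 pp2:2 pp3:1
Op 6: fork(P1) -> P3. 4 ppages; refcounts: pp0:1 pp1:3 pp2:3 pp3:1

Answer: 1 3 3 1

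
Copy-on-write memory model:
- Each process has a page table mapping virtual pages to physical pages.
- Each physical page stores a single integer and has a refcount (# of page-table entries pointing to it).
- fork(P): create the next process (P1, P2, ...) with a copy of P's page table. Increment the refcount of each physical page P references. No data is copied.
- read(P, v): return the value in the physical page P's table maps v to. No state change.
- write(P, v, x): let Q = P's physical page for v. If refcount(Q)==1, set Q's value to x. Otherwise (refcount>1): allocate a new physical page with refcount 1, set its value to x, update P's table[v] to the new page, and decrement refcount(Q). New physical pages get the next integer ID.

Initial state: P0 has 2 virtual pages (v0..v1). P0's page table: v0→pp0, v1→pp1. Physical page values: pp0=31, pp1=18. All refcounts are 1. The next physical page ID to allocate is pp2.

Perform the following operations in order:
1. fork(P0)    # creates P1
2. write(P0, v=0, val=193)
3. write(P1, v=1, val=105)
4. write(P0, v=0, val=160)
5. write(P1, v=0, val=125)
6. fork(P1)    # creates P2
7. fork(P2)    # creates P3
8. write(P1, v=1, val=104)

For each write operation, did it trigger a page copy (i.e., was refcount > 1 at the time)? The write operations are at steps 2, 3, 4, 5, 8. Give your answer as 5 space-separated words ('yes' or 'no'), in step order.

Op 1: fork(P0) -> P1. 2 ppages; refcounts: pp0:2 pp1:2
Op 2: write(P0, v0, 193). refcount(pp0)=2>1 -> COPY to pp2. 3 ppages; refcounts: pp0:1 pp1:2 pp2:1
Op 3: write(P1, v1, 105). refcount(pp1)=2>1 -> COPY to pp3. 4 ppages; refcounts: pp0:1 pp1:1 pp2:1 pp3:1
Op 4: write(P0, v0, 160). refcount(pp2)=1 -> write in place. 4 ppages; refcounts: pp0:1 pp1:1 pp2:1 pp3:1
Op 5: write(P1, v0, 125). refcount(pp0)=1 -> write in place. 4 ppages; refcounts: pp0:1 pp1:1 pp2:1 pp3:1
Op 6: fork(P1) -> P2. 4 ppages; refcounts: pp0:2 pp1:1 pp2:1 pp3:2
Op 7: fork(P2) -> P3. 4 ppages; refcounts: pp0:3 pp1:1 pp2:1 pp3:3
Op 8: write(P1, v1, 104). refcount(pp3)=3>1 -> COPY to pp4. 5 ppages; refcounts: pp0:3 pp1:1 pp2:1 pp3:2 pp4:1

yes yes no no yes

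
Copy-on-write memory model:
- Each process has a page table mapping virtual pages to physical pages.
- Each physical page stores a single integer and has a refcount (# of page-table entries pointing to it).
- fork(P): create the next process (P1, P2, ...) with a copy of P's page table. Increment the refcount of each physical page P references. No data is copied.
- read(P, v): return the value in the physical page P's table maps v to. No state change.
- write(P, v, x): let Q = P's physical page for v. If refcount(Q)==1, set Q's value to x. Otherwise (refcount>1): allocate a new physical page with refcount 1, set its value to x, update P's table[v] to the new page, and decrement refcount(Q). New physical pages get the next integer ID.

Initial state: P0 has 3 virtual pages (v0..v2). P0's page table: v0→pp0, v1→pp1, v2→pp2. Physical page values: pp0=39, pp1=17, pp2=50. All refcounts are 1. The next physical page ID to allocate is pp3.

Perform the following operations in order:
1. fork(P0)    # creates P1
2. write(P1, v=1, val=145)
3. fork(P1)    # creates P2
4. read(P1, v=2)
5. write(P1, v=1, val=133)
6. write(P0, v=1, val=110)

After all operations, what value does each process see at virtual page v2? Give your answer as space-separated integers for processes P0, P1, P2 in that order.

Op 1: fork(P0) -> P1. 3 ppages; refcounts: pp0:2 pp1:2 pp2:2
Op 2: write(P1, v1, 145). refcount(pp1)=2>1 -> COPY to pp3. 4 ppages; refcounts: pp0:2 pp1:1 pp2:2 pp3:1
Op 3: fork(P1) -> P2. 4 ppages; refcounts: pp0:3 pp1:1 pp2:3 pp3:2
Op 4: read(P1, v2) -> 50. No state change.
Op 5: write(P1, v1, 133). refcount(pp3)=2>1 -> COPY to pp4. 5 ppages; refcounts: pp0:3 pp1:1 pp2:3 pp3:1 pp4:1
Op 6: write(P0, v1, 110). refcount(pp1)=1 -> write in place. 5 ppages; refcounts: pp0:3 pp1:1 pp2:3 pp3:1 pp4:1
P0: v2 -> pp2 = 50
P1: v2 -> pp2 = 50
P2: v2 -> pp2 = 50

Answer: 50 50 50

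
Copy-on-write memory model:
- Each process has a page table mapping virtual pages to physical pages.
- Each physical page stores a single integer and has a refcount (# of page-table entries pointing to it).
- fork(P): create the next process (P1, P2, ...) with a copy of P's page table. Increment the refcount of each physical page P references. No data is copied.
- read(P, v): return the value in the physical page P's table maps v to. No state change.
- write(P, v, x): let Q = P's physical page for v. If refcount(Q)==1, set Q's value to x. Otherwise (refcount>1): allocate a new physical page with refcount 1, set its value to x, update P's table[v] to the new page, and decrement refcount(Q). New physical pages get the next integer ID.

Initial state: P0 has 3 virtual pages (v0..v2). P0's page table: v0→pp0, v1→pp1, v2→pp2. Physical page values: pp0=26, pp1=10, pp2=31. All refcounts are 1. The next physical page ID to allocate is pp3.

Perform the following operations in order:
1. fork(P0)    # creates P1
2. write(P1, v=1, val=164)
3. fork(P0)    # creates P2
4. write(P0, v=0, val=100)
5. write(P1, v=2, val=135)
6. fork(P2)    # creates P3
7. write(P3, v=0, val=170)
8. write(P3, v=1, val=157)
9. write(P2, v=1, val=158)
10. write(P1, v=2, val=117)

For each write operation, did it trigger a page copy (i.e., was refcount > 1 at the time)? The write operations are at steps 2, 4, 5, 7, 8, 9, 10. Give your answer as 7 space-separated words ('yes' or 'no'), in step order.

Op 1: fork(P0) -> P1. 3 ppages; refcounts: pp0:2 pp1:2 pp2:2
Op 2: write(P1, v1, 164). refcount(pp1)=2>1 -> COPY to pp3. 4 ppages; refcounts: pp0:2 pp1:1 pp2:2 pp3:1
Op 3: fork(P0) -> P2. 4 ppages; refcounts: pp0:3 pp1:2 pp2:3 pp3:1
Op 4: write(P0, v0, 100). refcount(pp0)=3>1 -> COPY to pp4. 5 ppages; refcounts: pp0:2 pp1:2 pp2:3 pp3:1 pp4:1
Op 5: write(P1, v2, 135). refcount(pp2)=3>1 -> COPY to pp5. 6 ppages; refcounts: pp0:2 pp1:2 pp2:2 pp3:1 pp4:1 pp5:1
Op 6: fork(P2) -> P3. 6 ppages; refcounts: pp0:3 pp1:3 pp2:3 pp3:1 pp4:1 pp5:1
Op 7: write(P3, v0, 170). refcount(pp0)=3>1 -> COPY to pp6. 7 ppages; refcounts: pp0:2 pp1:3 pp2:3 pp3:1 pp4:1 pp5:1 pp6:1
Op 8: write(P3, v1, 157). refcount(pp1)=3>1 -> COPY to pp7. 8 ppages; refcounts: pp0:2 pp1:2 pp2:3 pp3:1 pp4:1 pp5:1 pp6:1 pp7:1
Op 9: write(P2, v1, 158). refcount(pp1)=2>1 -> COPY to pp8. 9 ppages; refcounts: pp0:2 pp1:1 pp2:3 pp3:1 pp4:1 pp5:1 pp6:1 pp7:1 pp8:1
Op 10: write(P1, v2, 117). refcount(pp5)=1 -> write in place. 9 ppages; refcounts: pp0:2 pp1:1 pp2:3 pp3:1 pp4:1 pp5:1 pp6:1 pp7:1 pp8:1

yes yes yes yes yes yes no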